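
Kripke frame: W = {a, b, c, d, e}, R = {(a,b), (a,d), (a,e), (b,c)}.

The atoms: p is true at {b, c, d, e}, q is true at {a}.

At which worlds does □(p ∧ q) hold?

{c, d, e}

a: successors {b, d, e}; p ∧ q there: b:F, d:F, e:F. ✗
b: successors {c}; p ∧ q there: c:F. ✗
c: no successors, so □(p ∧ q) holds vacuously. ✓
d: no successors, so □(p ∧ q) holds vacuously. ✓
e: no successors, so □(p ∧ q) holds vacuously. ✓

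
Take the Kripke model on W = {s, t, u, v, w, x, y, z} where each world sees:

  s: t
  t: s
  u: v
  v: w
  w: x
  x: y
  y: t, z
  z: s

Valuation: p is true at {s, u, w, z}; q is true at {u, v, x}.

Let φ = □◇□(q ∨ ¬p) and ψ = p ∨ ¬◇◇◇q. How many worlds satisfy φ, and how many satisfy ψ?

4 and 8

For □◇□(q ∨ ¬p):
s: successors {t}; ◇□(q ∨ ¬p) there: t:T. ✓
t: successors {s}; ◇□(q ∨ ¬p) there: s:F. ✗
u: successors {v}; ◇□(q ∨ ¬p) there: v:T. ✓
v: successors {w}; ◇□(q ∨ ¬p) there: w:T. ✓
w: successors {x}; ◇□(q ∨ ¬p) there: x:F. ✗
x: successors {y}; ◇□(q ∨ ¬p) there: y:F. ✗
y: successors {t, z}; ◇□(q ∨ ¬p) there: t:T, z:T. ✓
z: successors {s}; ◇□(q ∨ ¬p) there: s:F. ✗
— 4 worlds.
For p ∨ ¬◇◇◇q:
s: p is T, ¬◇◇◇q is T. ✓
t: p is F, ¬◇◇◇q is T. ✓
u: p is T, ¬◇◇◇q is F. ✓
v: p is F, ¬◇◇◇q is T. ✓
w: p is T, ¬◇◇◇q is T. ✓
x: p is F, ¬◇◇◇q is T. ✓
y: p is F, ¬◇◇◇q is T. ✓
z: p is T, ¬◇◇◇q is T. ✓
— 8 worlds.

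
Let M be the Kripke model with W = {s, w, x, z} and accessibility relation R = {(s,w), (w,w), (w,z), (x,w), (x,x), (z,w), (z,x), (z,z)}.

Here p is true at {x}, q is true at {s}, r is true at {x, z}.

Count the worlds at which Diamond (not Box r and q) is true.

0

s: successors {w}; not Box r and q there: w:F. ✗
w: successors {w, z}; not Box r and q there: w:F, z:F. ✗
x: successors {w, x}; not Box r and q there: w:F, x:F. ✗
z: successors {w, x, z}; not Box r and q there: w:F, x:F, z:F. ✗
Satisfying worlds: ∅.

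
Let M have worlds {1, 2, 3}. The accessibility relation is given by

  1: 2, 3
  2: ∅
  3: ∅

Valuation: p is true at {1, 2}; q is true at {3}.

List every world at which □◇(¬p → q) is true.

1: successors {2, 3}; ◇(¬p → q) there: 2:F, 3:F. ✗
2: no successors, so □◇(¬p → q) holds vacuously. ✓
3: no successors, so □◇(¬p → q) holds vacuously. ✓

{2, 3}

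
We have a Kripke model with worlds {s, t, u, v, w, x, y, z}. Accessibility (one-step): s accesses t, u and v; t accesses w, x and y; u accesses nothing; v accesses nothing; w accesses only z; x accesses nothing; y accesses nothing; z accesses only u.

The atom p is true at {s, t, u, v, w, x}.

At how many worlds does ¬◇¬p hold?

6

s: ◇¬p is F. ✓
t: ◇¬p is T. ✗
u: ◇¬p is F. ✓
v: ◇¬p is F. ✓
w: ◇¬p is T. ✗
x: ◇¬p is F. ✓
y: ◇¬p is F. ✓
z: ◇¬p is F. ✓
Satisfying worlds: {s, u, v, x, y, z}.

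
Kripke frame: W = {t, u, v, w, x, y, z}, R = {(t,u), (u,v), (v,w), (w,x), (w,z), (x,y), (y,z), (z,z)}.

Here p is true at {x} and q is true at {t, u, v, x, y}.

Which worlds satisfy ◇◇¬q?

t: successors {u}; ◇¬q there: u:F. ✗
u: successors {v}; ◇¬q there: v:T. ✓
v: successors {w}; ◇¬q there: w:T. ✓
w: successors {x, z}; ◇¬q there: x:F, z:T. ✓
x: successors {y}; ◇¬q there: y:T. ✓
y: successors {z}; ◇¬q there: z:T. ✓
z: successors {z}; ◇¬q there: z:T. ✓

{u, v, w, x, y, z}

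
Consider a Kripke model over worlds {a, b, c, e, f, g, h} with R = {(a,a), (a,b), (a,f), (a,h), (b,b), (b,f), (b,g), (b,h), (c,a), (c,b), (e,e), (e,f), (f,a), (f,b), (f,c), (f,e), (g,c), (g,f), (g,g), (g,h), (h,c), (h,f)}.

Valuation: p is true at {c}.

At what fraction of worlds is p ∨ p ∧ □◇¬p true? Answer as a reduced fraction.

a: p is F, p ∧ □◇¬p is F. ✗
b: p is F, p ∧ □◇¬p is F. ✗
c: p is T, p ∧ □◇¬p is T. ✓
e: p is F, p ∧ □◇¬p is F. ✗
f: p is F, p ∧ □◇¬p is F. ✗
g: p is F, p ∧ □◇¬p is F. ✗
h: p is F, p ∧ □◇¬p is F. ✗
That's 1 of 7 worlds, so 1/7.

1/7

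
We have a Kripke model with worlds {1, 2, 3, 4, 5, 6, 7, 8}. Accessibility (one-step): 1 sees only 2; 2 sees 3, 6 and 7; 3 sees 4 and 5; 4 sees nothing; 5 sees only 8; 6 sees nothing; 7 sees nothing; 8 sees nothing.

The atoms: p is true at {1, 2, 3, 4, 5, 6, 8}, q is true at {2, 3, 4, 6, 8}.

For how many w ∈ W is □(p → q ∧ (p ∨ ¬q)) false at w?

1: successors {2}; p → q ∧ (p ∨ ¬q) there: 2:T. ✓
2: successors {3, 6, 7}; p → q ∧ (p ∨ ¬q) there: 3:T, 6:T, 7:T. ✓
3: successors {4, 5}; p → q ∧ (p ∨ ¬q) there: 4:T, 5:F. ✗
4: no successors, so □(p → q ∧ (p ∨ ¬q)) holds vacuously. ✓
5: successors {8}; p → q ∧ (p ∨ ¬q) there: 8:T. ✓
6: no successors, so □(p → q ∧ (p ∨ ¬q)) holds vacuously. ✓
7: no successors, so □(p → q ∧ (p ∨ ¬q)) holds vacuously. ✓
8: no successors, so □(p → q ∧ (p ∨ ¬q)) holds vacuously. ✓
Satisfying worlds: {1, 2, 4, 5, 6, 7, 8}.
So □(p → q ∧ (p ∨ ¬q)) fails at the other 1 world.

1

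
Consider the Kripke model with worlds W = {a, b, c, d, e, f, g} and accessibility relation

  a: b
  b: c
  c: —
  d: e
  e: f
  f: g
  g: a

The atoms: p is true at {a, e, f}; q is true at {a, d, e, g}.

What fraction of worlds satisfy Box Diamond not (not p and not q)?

4/7

a: successors {b}; Diamond not (not p and not q) there: b:F. ✗
b: successors {c}; Diamond not (not p and not q) there: c:F. ✗
c: no successors, so Box Diamond not (not p and not q) holds vacuously. ✓
d: successors {e}; Diamond not (not p and not q) there: e:T. ✓
e: successors {f}; Diamond not (not p and not q) there: f:T. ✓
f: successors {g}; Diamond not (not p and not q) there: g:T. ✓
g: successors {a}; Diamond not (not p and not q) there: a:F. ✗
That's 4 of 7 worlds, so 4/7.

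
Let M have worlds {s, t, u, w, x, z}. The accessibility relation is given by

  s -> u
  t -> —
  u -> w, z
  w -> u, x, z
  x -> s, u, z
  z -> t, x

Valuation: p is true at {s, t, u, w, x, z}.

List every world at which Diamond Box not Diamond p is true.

s: successors {u}; Box not Diamond p there: u:F. ✗
t: no successors, so Diamond Box not Diamond p fails. ✗
u: successors {w, z}; Box not Diamond p there: w:F, z:F. ✗
w: successors {u, x, z}; Box not Diamond p there: u:F, x:F, z:F. ✗
x: successors {s, u, z}; Box not Diamond p there: s:F, u:F, z:F. ✗
z: successors {t, x}; Box not Diamond p there: t:T, x:F. ✓

{z}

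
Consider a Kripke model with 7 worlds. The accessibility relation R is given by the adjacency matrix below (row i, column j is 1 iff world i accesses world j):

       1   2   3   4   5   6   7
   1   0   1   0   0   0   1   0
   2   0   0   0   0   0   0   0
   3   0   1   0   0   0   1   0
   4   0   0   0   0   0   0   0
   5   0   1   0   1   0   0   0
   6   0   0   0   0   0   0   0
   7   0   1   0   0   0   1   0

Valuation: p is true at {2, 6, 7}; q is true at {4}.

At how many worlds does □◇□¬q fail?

1: successors {2, 6}; ◇□¬q there: 2:F, 6:F. ✗
2: no successors, so □◇□¬q holds vacuously. ✓
3: successors {2, 6}; ◇□¬q there: 2:F, 6:F. ✗
4: no successors, so □◇□¬q holds vacuously. ✓
5: successors {2, 4}; ◇□¬q there: 2:F, 4:F. ✗
6: no successors, so □◇□¬q holds vacuously. ✓
7: successors {2, 6}; ◇□¬q there: 2:F, 6:F. ✗
Satisfying worlds: {2, 4, 6}.
So □◇□¬q fails at the other 4 worlds.

4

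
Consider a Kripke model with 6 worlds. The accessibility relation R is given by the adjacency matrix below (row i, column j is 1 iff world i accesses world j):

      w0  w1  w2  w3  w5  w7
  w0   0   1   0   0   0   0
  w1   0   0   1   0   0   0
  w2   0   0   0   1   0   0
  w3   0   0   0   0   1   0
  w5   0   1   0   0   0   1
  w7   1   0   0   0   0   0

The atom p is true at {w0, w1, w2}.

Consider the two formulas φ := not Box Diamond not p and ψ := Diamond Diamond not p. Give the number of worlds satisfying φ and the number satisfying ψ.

3 and 3

For not Box Diamond not p:
w0: Box Diamond not p is F. ✓
w1: Box Diamond not p is T. ✗
w2: Box Diamond not p is T. ✗
w3: Box Diamond not p is T. ✗
w5: Box Diamond not p is F. ✓
w7: Box Diamond not p is F. ✓
— 3 worlds.
For Diamond Diamond not p:
w0: successors {w1}; Diamond not p there: w1:F. ✗
w1: successors {w2}; Diamond not p there: w2:T. ✓
w2: successors {w3}; Diamond not p there: w3:T. ✓
w3: successors {w5}; Diamond not p there: w5:T. ✓
w5: successors {w1, w7}; Diamond not p there: w1:F, w7:F. ✗
w7: successors {w0}; Diamond not p there: w0:F. ✗
— 3 worlds.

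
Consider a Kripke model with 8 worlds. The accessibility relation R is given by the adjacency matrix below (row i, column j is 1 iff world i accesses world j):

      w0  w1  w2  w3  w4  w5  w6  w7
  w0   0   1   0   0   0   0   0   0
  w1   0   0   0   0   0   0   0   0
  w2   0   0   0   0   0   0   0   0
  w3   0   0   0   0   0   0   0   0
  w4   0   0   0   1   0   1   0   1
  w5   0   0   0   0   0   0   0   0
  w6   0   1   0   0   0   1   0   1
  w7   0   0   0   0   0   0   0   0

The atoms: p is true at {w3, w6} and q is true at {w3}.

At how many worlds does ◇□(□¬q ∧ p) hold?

3

w0: successors {w1}; □(□¬q ∧ p) there: w1:T. ✓
w1: no successors, so ◇□(□¬q ∧ p) fails. ✗
w2: no successors, so ◇□(□¬q ∧ p) fails. ✗
w3: no successors, so ◇□(□¬q ∧ p) fails. ✗
w4: successors {w3, w5, w7}; □(□¬q ∧ p) there: w3:T, w5:T, w7:T. ✓
w5: no successors, so ◇□(□¬q ∧ p) fails. ✗
w6: successors {w1, w5, w7}; □(□¬q ∧ p) there: w1:T, w5:T, w7:T. ✓
w7: no successors, so ◇□(□¬q ∧ p) fails. ✗
Satisfying worlds: {w0, w4, w6}.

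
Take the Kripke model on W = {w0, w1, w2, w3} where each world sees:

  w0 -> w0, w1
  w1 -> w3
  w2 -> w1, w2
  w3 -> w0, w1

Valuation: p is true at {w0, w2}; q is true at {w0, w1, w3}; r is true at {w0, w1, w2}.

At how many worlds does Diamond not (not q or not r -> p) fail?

w0: successors {w0, w1}; not (not q or not r -> p) there: w0:F, w1:F. ✗
w1: successors {w3}; not (not q or not r -> p) there: w3:T. ✓
w2: successors {w1, w2}; not (not q or not r -> p) there: w1:F, w2:F. ✗
w3: successors {w0, w1}; not (not q or not r -> p) there: w0:F, w1:F. ✗
Satisfying worlds: {w1}.
So Diamond not (not q or not r -> p) fails at the other 3 worlds.

3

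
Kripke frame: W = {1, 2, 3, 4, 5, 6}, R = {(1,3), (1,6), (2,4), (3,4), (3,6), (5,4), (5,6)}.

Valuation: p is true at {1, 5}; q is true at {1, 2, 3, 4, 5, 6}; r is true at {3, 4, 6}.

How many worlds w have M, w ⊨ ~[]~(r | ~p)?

4

1: []~(r | ~p) is F. ✓
2: []~(r | ~p) is F. ✓
3: []~(r | ~p) is F. ✓
4: []~(r | ~p) is T. ✗
5: []~(r | ~p) is F. ✓
6: []~(r | ~p) is T. ✗
Satisfying worlds: {1, 2, 3, 5}.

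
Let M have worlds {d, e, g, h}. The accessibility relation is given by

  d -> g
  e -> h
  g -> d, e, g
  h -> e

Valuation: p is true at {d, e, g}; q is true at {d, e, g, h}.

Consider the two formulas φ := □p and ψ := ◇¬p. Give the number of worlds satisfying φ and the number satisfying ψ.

For □p:
d: successors {g}; p there: g:T. ✓
e: successors {h}; p there: h:F. ✗
g: successors {d, e, g}; p there: d:T, e:T, g:T. ✓
h: successors {e}; p there: e:T. ✓
— 3 worlds.
For ◇¬p:
d: successors {g}; ¬p there: g:F. ✗
e: successors {h}; ¬p there: h:T. ✓
g: successors {d, e, g}; ¬p there: d:F, e:F, g:F. ✗
h: successors {e}; ¬p there: e:F. ✗
— 1 world.

3 and 1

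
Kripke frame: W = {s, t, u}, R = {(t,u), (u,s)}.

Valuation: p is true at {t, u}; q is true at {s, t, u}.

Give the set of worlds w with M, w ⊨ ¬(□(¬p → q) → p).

s: □(¬p → q) → p is F. ✓
t: □(¬p → q) → p is T. ✗
u: □(¬p → q) → p is T. ✗

{s}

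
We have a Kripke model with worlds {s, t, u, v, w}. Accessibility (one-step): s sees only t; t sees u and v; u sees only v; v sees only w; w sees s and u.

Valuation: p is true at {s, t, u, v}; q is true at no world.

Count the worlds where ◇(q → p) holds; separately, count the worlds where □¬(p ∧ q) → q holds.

5 and 0

For ◇(q → p):
s: successors {t}; q → p there: t:T. ✓
t: successors {u, v}; q → p there: u:T, v:T. ✓
u: successors {v}; q → p there: v:T. ✓
v: successors {w}; q → p there: w:T. ✓
w: successors {s, u}; q → p there: s:T, u:T. ✓
— 5 worlds.
For □¬(p ∧ q) → q:
s: □¬(p ∧ q) is T, q is F. ✗
t: □¬(p ∧ q) is T, q is F. ✗
u: □¬(p ∧ q) is T, q is F. ✗
v: □¬(p ∧ q) is T, q is F. ✗
w: □¬(p ∧ q) is T, q is F. ✗
— 0 worlds.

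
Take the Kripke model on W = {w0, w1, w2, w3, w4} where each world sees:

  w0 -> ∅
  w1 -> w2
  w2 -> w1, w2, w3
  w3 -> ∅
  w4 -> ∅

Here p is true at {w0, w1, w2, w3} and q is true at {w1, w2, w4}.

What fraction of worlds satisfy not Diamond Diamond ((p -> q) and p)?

w0: Diamond Diamond ((p -> q) and p) is F. ✓
w1: Diamond Diamond ((p -> q) and p) is T. ✗
w2: Diamond Diamond ((p -> q) and p) is T. ✗
w3: Diamond Diamond ((p -> q) and p) is F. ✓
w4: Diamond Diamond ((p -> q) and p) is F. ✓
That's 3 of 5 worlds, so 3/5.

3/5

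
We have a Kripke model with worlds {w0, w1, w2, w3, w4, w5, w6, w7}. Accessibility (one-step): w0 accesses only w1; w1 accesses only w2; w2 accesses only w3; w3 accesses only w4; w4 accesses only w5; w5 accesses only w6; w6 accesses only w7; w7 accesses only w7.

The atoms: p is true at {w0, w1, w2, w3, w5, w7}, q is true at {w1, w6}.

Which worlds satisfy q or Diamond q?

w0: q is F, Diamond q is T. ✓
w1: q is T, Diamond q is F. ✓
w2: q is F, Diamond q is F. ✗
w3: q is F, Diamond q is F. ✗
w4: q is F, Diamond q is F. ✗
w5: q is F, Diamond q is T. ✓
w6: q is T, Diamond q is F. ✓
w7: q is F, Diamond q is F. ✗

{w0, w1, w5, w6}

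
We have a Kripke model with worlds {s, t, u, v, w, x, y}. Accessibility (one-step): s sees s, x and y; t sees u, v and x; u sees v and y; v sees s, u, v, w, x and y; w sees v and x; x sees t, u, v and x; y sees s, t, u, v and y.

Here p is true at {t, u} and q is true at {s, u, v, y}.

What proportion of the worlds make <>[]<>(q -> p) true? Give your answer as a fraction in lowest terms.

s: successors {s, x, y}; []<>(q -> p) there: s:T, x:F, y:F. ✓
t: successors {u, v, x}; []<>(q -> p) there: u:T, v:F, x:F. ✓
u: successors {v, y}; []<>(q -> p) there: v:F, y:F. ✗
v: successors {s, u, v, w, x, y}; []<>(q -> p) there: s:T, u:T, v:F, w:T, x:F, y:F. ✓
w: successors {v, x}; []<>(q -> p) there: v:F, x:F. ✗
x: successors {t, u, v, x}; []<>(q -> p) there: t:F, u:T, v:F, x:F. ✓
y: successors {s, t, u, v, y}; []<>(q -> p) there: s:T, t:F, u:T, v:F, y:F. ✓
That's 5 of 7 worlds, so 5/7.

5/7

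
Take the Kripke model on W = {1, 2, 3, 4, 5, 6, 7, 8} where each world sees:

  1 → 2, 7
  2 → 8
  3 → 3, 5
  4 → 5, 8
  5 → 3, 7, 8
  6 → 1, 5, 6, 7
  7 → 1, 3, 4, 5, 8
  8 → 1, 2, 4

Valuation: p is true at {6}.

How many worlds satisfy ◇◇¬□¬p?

1

1: successors {2, 7}; ◇¬□¬p there: 2:F, 7:F. ✗
2: successors {8}; ◇¬□¬p there: 8:F. ✗
3: successors {3, 5}; ◇¬□¬p there: 3:F, 5:F. ✗
4: successors {5, 8}; ◇¬□¬p there: 5:F, 8:F. ✗
5: successors {3, 7, 8}; ◇¬□¬p there: 3:F, 7:F, 8:F. ✗
6: successors {1, 5, 6, 7}; ◇¬□¬p there: 1:F, 5:F, 6:T, 7:F. ✓
7: successors {1, 3, 4, 5, 8}; ◇¬□¬p there: 1:F, 3:F, 4:F, 5:F, 8:F. ✗
8: successors {1, 2, 4}; ◇¬□¬p there: 1:F, 2:F, 4:F. ✗
Satisfying worlds: {6}.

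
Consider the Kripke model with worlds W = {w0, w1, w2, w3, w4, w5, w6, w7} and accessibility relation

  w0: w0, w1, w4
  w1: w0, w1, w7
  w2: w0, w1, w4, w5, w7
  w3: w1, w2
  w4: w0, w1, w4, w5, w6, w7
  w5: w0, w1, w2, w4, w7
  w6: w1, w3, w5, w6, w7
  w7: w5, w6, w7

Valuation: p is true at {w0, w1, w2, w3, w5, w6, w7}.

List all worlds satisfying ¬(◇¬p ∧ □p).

{w0, w1, w2, w3, w4, w5, w6, w7}

w0: ◇¬p ∧ □p is F. ✓
w1: ◇¬p ∧ □p is F. ✓
w2: ◇¬p ∧ □p is F. ✓
w3: ◇¬p ∧ □p is F. ✓
w4: ◇¬p ∧ □p is F. ✓
w5: ◇¬p ∧ □p is F. ✓
w6: ◇¬p ∧ □p is F. ✓
w7: ◇¬p ∧ □p is F. ✓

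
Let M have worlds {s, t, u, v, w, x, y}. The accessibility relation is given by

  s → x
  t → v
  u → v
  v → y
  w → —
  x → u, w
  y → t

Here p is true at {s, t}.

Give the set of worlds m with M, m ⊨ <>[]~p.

s: successors {x}; []~p there: x:T. ✓
t: successors {v}; []~p there: v:T. ✓
u: successors {v}; []~p there: v:T. ✓
v: successors {y}; []~p there: y:F. ✗
w: no successors, so <>[]~p fails. ✗
x: successors {u, w}; []~p there: u:T, w:T. ✓
y: successors {t}; []~p there: t:T. ✓

{s, t, u, x, y}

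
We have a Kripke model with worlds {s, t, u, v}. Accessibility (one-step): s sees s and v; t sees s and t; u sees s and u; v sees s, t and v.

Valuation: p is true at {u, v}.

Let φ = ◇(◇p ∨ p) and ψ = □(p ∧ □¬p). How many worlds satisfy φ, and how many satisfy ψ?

4 and 0

For ◇(◇p ∨ p):
s: successors {s, v}; ◇p ∨ p there: s:T, v:T. ✓
t: successors {s, t}; ◇p ∨ p there: s:T, t:F. ✓
u: successors {s, u}; ◇p ∨ p there: s:T, u:T. ✓
v: successors {s, t, v}; ◇p ∨ p there: s:T, t:F, v:T. ✓
— 4 worlds.
For □(p ∧ □¬p):
s: successors {s, v}; p ∧ □¬p there: s:F, v:F. ✗
t: successors {s, t}; p ∧ □¬p there: s:F, t:F. ✗
u: successors {s, u}; p ∧ □¬p there: s:F, u:F. ✗
v: successors {s, t, v}; p ∧ □¬p there: s:F, t:F, v:F. ✗
— 0 worlds.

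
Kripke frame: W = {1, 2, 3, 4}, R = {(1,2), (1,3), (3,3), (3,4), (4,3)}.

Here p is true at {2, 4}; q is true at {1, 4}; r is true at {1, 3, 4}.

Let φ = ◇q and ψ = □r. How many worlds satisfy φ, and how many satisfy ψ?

For ◇q:
1: successors {2, 3}; q there: 2:F, 3:F. ✗
2: no successors, so ◇q fails. ✗
3: successors {3, 4}; q there: 3:F, 4:T. ✓
4: successors {3}; q there: 3:F. ✗
— 1 world.
For □r:
1: successors {2, 3}; r there: 2:F, 3:T. ✗
2: no successors, so □r holds vacuously. ✓
3: successors {3, 4}; r there: 3:T, 4:T. ✓
4: successors {3}; r there: 3:T. ✓
— 3 worlds.

1 and 3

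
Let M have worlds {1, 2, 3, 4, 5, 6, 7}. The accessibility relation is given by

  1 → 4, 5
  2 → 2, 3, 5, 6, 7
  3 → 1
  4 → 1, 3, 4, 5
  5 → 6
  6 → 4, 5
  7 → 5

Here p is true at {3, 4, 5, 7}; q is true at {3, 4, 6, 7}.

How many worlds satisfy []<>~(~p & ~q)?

5

1: successors {4, 5}; <>~(~p & ~q) there: 4:T, 5:T. ✓
2: successors {2, 3, 5, 6, 7}; <>~(~p & ~q) there: 2:T, 3:F, 5:T, 6:T, 7:T. ✗
3: successors {1}; <>~(~p & ~q) there: 1:T. ✓
4: successors {1, 3, 4, 5}; <>~(~p & ~q) there: 1:T, 3:F, 4:T, 5:T. ✗
5: successors {6}; <>~(~p & ~q) there: 6:T. ✓
6: successors {4, 5}; <>~(~p & ~q) there: 4:T, 5:T. ✓
7: successors {5}; <>~(~p & ~q) there: 5:T. ✓
Satisfying worlds: {1, 3, 5, 6, 7}.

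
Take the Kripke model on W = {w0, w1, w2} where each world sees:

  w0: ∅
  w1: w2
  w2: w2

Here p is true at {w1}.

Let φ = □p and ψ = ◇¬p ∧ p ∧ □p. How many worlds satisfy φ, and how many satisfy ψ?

For □p:
w0: no successors, so □p holds vacuously. ✓
w1: successors {w2}; p there: w2:F. ✗
w2: successors {w2}; p there: w2:F. ✗
— 1 world.
For ◇¬p ∧ p ∧ □p:
w0: ◇¬p ∧ p is F, □p is T. ✗
w1: ◇¬p ∧ p is T, □p is F. ✗
w2: ◇¬p ∧ p is F, □p is F. ✗
— 0 worlds.

1 and 0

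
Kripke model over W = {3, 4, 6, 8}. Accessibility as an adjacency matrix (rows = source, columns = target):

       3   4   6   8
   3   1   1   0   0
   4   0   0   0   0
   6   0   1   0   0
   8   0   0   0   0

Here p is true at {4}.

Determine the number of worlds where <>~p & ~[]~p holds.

1

3: <>~p is T, ~[]~p is T. ✓
4: <>~p is F, ~[]~p is F. ✗
6: <>~p is F, ~[]~p is T. ✗
8: <>~p is F, ~[]~p is F. ✗
Satisfying worlds: {3}.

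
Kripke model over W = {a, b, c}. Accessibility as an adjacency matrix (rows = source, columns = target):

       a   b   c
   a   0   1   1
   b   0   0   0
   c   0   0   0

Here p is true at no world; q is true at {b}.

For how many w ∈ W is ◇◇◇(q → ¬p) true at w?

a: successors {b, c}; ◇◇(q → ¬p) there: b:F, c:F. ✗
b: no successors, so ◇◇◇(q → ¬p) fails. ✗
c: no successors, so ◇◇◇(q → ¬p) fails. ✗
Satisfying worlds: ∅.

0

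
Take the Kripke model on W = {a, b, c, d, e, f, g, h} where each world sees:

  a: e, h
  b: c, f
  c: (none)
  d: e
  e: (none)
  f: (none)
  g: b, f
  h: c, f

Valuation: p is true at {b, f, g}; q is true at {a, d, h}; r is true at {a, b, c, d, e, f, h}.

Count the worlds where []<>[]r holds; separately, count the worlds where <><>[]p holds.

3 and 2

For []<>[]r:
a: successors {e, h}; <>[]r there: e:F, h:T. ✗
b: successors {c, f}; <>[]r there: c:F, f:F. ✗
c: no successors, so []<>[]r holds vacuously. ✓
d: successors {e}; <>[]r there: e:F. ✗
e: no successors, so []<>[]r holds vacuously. ✓
f: no successors, so []<>[]r holds vacuously. ✓
g: successors {b, f}; <>[]r there: b:T, f:F. ✗
h: successors {c, f}; <>[]r there: c:F, f:F. ✗
— 3 worlds.
For <><>[]p:
a: successors {e, h}; <>[]p there: e:F, h:T. ✓
b: successors {c, f}; <>[]p there: c:F, f:F. ✗
c: no successors, so <><>[]p fails. ✗
d: successors {e}; <>[]p there: e:F. ✗
e: no successors, so <><>[]p fails. ✗
f: no successors, so <><>[]p fails. ✗
g: successors {b, f}; <>[]p there: b:T, f:F. ✓
h: successors {c, f}; <>[]p there: c:F, f:F. ✗
— 2 worlds.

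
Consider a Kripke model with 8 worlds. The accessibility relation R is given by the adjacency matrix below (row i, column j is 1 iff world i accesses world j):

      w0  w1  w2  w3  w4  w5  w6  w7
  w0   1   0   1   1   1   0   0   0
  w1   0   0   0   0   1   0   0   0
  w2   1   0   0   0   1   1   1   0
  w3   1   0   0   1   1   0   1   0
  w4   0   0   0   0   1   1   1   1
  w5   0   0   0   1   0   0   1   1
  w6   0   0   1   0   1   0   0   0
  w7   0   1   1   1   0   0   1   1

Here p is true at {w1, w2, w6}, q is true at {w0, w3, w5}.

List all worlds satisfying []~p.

w0: successors {w0, w2, w3, w4}; ~p there: w0:T, w2:F, w3:T, w4:T. ✗
w1: successors {w4}; ~p there: w4:T. ✓
w2: successors {w0, w4, w5, w6}; ~p there: w0:T, w4:T, w5:T, w6:F. ✗
w3: successors {w0, w3, w4, w6}; ~p there: w0:T, w3:T, w4:T, w6:F. ✗
w4: successors {w4, w5, w6, w7}; ~p there: w4:T, w5:T, w6:F, w7:T. ✗
w5: successors {w3, w6, w7}; ~p there: w3:T, w6:F, w7:T. ✗
w6: successors {w2, w4}; ~p there: w2:F, w4:T. ✗
w7: successors {w1, w2, w3, w6, w7}; ~p there: w1:F, w2:F, w3:T, w6:F, w7:T. ✗

{w1}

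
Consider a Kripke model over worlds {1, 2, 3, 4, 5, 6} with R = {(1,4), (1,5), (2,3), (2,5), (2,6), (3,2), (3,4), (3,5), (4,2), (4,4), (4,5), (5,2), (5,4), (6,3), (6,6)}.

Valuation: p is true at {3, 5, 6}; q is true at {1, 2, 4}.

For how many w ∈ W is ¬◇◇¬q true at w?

0

1: ◇◇¬q is T. ✗
2: ◇◇¬q is T. ✗
3: ◇◇¬q is T. ✗
4: ◇◇¬q is T. ✗
5: ◇◇¬q is T. ✗
6: ◇◇¬q is T. ✗
Satisfying worlds: ∅.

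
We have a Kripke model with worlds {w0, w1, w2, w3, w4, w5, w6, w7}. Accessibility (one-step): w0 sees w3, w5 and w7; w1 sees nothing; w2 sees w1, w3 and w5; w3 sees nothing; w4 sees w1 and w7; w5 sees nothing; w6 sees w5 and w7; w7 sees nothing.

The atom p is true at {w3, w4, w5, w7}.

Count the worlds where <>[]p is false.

w0: successors {w3, w5, w7}; []p there: w3:T, w5:T, w7:T. ✓
w1: no successors, so <>[]p fails. ✗
w2: successors {w1, w3, w5}; []p there: w1:T, w3:T, w5:T. ✓
w3: no successors, so <>[]p fails. ✗
w4: successors {w1, w7}; []p there: w1:T, w7:T. ✓
w5: no successors, so <>[]p fails. ✗
w6: successors {w5, w7}; []p there: w5:T, w7:T. ✓
w7: no successors, so <>[]p fails. ✗
Satisfying worlds: {w0, w2, w4, w6}.
So <>[]p fails at the other 4 worlds.

4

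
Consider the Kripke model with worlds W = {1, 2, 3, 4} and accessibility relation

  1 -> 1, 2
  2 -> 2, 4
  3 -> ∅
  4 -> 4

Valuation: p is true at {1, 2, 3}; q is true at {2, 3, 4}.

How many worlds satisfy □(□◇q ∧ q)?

1: successors {1, 2}; □◇q ∧ q there: 1:F, 2:T. ✗
2: successors {2, 4}; □◇q ∧ q there: 2:T, 4:T. ✓
3: no successors, so □(□◇q ∧ q) holds vacuously. ✓
4: successors {4}; □◇q ∧ q there: 4:T. ✓
Satisfying worlds: {2, 3, 4}.

3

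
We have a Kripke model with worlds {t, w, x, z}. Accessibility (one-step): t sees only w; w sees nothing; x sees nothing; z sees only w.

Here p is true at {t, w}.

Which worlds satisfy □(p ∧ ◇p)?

t: successors {w}; p ∧ ◇p there: w:F. ✗
w: no successors, so □(p ∧ ◇p) holds vacuously. ✓
x: no successors, so □(p ∧ ◇p) holds vacuously. ✓
z: successors {w}; p ∧ ◇p there: w:F. ✗

{w, x}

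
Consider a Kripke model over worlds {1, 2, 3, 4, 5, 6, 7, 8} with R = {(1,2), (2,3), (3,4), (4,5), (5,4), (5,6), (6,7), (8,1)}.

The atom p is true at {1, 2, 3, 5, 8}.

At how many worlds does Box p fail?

1: successors {2}; p there: 2:T. ✓
2: successors {3}; p there: 3:T. ✓
3: successors {4}; p there: 4:F. ✗
4: successors {5}; p there: 5:T. ✓
5: successors {4, 6}; p there: 4:F, 6:F. ✗
6: successors {7}; p there: 7:F. ✗
7: no successors, so Box p holds vacuously. ✓
8: successors {1}; p there: 1:T. ✓
Satisfying worlds: {1, 2, 4, 7, 8}.
So Box p fails at the other 3 worlds.

3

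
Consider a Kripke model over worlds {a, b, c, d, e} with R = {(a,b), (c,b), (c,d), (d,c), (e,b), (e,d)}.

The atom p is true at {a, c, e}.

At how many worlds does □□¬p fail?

2

a: successors {b}; □¬p there: b:T. ✓
b: no successors, so □□¬p holds vacuously. ✓
c: successors {b, d}; □¬p there: b:T, d:F. ✗
d: successors {c}; □¬p there: c:T. ✓
e: successors {b, d}; □¬p there: b:T, d:F. ✗
Satisfying worlds: {a, b, d}.
So □□¬p fails at the other 2 worlds.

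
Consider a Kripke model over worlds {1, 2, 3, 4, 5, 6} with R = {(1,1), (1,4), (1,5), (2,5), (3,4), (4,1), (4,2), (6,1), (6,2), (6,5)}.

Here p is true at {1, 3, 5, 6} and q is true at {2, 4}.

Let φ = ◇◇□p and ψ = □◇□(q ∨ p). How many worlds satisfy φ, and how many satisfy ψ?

4 and 3

For ◇◇□p:
1: successors {1, 4, 5}; ◇□p there: 1:T, 4:T, 5:F. ✓
2: successors {5}; ◇□p there: 5:F. ✗
3: successors {4}; ◇□p there: 4:T. ✓
4: successors {1, 2}; ◇□p there: 1:T, 2:T. ✓
5: no successors, so ◇◇□p fails. ✗
6: successors {1, 2, 5}; ◇□p there: 1:T, 2:T, 5:F. ✓
— 4 worlds.
For □◇□(q ∨ p):
1: successors {1, 4, 5}; ◇□(q ∨ p) there: 1:T, 4:T, 5:F. ✗
2: successors {5}; ◇□(q ∨ p) there: 5:F. ✗
3: successors {4}; ◇□(q ∨ p) there: 4:T. ✓
4: successors {1, 2}; ◇□(q ∨ p) there: 1:T, 2:T. ✓
5: no successors, so □◇□(q ∨ p) holds vacuously. ✓
6: successors {1, 2, 5}; ◇□(q ∨ p) there: 1:T, 2:T, 5:F. ✗
— 3 worlds.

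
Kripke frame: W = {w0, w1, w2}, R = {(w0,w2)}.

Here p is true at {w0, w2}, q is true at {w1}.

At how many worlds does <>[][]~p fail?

w0: successors {w2}; [][]~p there: w2:T. ✓
w1: no successors, so <>[][]~p fails. ✗
w2: no successors, so <>[][]~p fails. ✗
Satisfying worlds: {w0}.
So <>[][]~p fails at the other 2 worlds.

2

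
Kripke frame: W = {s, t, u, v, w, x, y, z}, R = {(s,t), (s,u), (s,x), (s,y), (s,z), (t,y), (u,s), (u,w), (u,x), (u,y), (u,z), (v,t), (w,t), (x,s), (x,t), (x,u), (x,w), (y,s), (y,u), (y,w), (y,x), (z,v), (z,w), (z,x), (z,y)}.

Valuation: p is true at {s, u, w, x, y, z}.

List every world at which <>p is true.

{s, t, u, x, y, z}

s: successors {t, u, x, y, z}; p there: t:F, u:T, x:T, y:T, z:T. ✓
t: successors {y}; p there: y:T. ✓
u: successors {s, w, x, y, z}; p there: s:T, w:T, x:T, y:T, z:T. ✓
v: successors {t}; p there: t:F. ✗
w: successors {t}; p there: t:F. ✗
x: successors {s, t, u, w}; p there: s:T, t:F, u:T, w:T. ✓
y: successors {s, u, w, x}; p there: s:T, u:T, w:T, x:T. ✓
z: successors {v, w, x, y}; p there: v:F, w:T, x:T, y:T. ✓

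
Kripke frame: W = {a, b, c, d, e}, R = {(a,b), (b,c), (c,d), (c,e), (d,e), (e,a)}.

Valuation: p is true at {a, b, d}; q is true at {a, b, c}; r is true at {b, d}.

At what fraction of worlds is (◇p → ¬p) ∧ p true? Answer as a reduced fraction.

a: ◇p → ¬p is F, p is T. ✗
b: ◇p → ¬p is T, p is T. ✓
c: ◇p → ¬p is T, p is F. ✗
d: ◇p → ¬p is T, p is T. ✓
e: ◇p → ¬p is T, p is F. ✗
That's 2 of 5 worlds, so 2/5.

2/5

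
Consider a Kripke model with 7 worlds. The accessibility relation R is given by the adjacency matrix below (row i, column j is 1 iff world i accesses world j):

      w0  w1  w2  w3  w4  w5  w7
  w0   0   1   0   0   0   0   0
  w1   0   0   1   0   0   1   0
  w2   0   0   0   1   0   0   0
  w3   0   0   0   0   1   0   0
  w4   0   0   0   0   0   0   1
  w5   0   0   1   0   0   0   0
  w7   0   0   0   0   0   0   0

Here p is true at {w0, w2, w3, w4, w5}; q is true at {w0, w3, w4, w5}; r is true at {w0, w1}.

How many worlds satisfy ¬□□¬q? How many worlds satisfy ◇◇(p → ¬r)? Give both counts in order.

4 and 5

For ¬□□¬q:
w0: □□¬q is F. ✓
w1: □□¬q is F. ✓
w2: □□¬q is F. ✓
w3: □□¬q is T. ✗
w4: □□¬q is T. ✗
w5: □□¬q is F. ✓
w7: □□¬q is T. ✗
— 4 worlds.
For ◇◇(p → ¬r):
w0: successors {w1}; ◇(p → ¬r) there: w1:T. ✓
w1: successors {w2, w5}; ◇(p → ¬r) there: w2:T, w5:T. ✓
w2: successors {w3}; ◇(p → ¬r) there: w3:T. ✓
w3: successors {w4}; ◇(p → ¬r) there: w4:T. ✓
w4: successors {w7}; ◇(p → ¬r) there: w7:F. ✗
w5: successors {w2}; ◇(p → ¬r) there: w2:T. ✓
w7: no successors, so ◇◇(p → ¬r) fails. ✗
— 5 worlds.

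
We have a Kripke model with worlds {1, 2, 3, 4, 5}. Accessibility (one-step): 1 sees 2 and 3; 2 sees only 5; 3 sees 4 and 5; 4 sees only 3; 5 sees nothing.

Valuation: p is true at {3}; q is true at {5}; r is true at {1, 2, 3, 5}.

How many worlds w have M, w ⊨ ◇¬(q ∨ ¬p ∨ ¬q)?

0

1: successors {2, 3}; ¬(q ∨ ¬p ∨ ¬q) there: 2:F, 3:F. ✗
2: successors {5}; ¬(q ∨ ¬p ∨ ¬q) there: 5:F. ✗
3: successors {4, 5}; ¬(q ∨ ¬p ∨ ¬q) there: 4:F, 5:F. ✗
4: successors {3}; ¬(q ∨ ¬p ∨ ¬q) there: 3:F. ✗
5: no successors, so ◇¬(q ∨ ¬p ∨ ¬q) fails. ✗
Satisfying worlds: ∅.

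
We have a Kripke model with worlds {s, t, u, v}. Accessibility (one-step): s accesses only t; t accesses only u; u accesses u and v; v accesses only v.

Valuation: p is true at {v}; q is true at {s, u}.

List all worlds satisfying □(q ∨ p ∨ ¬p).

s: successors {t}; q ∨ p ∨ ¬p there: t:T. ✓
t: successors {u}; q ∨ p ∨ ¬p there: u:T. ✓
u: successors {u, v}; q ∨ p ∨ ¬p there: u:T, v:T. ✓
v: successors {v}; q ∨ p ∨ ¬p there: v:T. ✓

{s, t, u, v}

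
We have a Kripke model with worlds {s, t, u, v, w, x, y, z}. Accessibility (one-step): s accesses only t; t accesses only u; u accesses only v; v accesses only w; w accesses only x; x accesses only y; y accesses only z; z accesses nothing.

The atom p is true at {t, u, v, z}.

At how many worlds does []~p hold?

4

s: successors {t}; ~p there: t:F. ✗
t: successors {u}; ~p there: u:F. ✗
u: successors {v}; ~p there: v:F. ✗
v: successors {w}; ~p there: w:T. ✓
w: successors {x}; ~p there: x:T. ✓
x: successors {y}; ~p there: y:T. ✓
y: successors {z}; ~p there: z:F. ✗
z: no successors, so []~p holds vacuously. ✓
Satisfying worlds: {v, w, x, z}.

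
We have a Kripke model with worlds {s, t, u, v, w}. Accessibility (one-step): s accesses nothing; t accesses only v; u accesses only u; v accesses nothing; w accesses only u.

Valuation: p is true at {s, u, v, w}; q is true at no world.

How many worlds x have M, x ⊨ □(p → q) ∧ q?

0

s: □(p → q) is T, q is F. ✗
t: □(p → q) is F, q is F. ✗
u: □(p → q) is F, q is F. ✗
v: □(p → q) is T, q is F. ✗
w: □(p → q) is F, q is F. ✗
Satisfying worlds: ∅.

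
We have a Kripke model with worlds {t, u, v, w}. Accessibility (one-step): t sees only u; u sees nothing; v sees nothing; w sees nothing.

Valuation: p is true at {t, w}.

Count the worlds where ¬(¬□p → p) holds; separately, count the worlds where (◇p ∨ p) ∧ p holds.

For ¬(¬□p → p):
t: ¬□p → p is T. ✗
u: ¬□p → p is T. ✗
v: ¬□p → p is T. ✗
w: ¬□p → p is T. ✗
— 0 worlds.
For (◇p ∨ p) ∧ p:
t: ◇p ∨ p is T, p is T. ✓
u: ◇p ∨ p is F, p is F. ✗
v: ◇p ∨ p is F, p is F. ✗
w: ◇p ∨ p is T, p is T. ✓
— 2 worlds.

0 and 2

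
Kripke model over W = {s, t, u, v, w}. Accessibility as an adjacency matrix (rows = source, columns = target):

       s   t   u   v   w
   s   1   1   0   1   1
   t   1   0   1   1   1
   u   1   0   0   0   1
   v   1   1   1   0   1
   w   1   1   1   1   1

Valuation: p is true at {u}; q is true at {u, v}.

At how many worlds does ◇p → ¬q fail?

1

s: ◇p is F, ¬q is T. ✓
t: ◇p is T, ¬q is T. ✓
u: ◇p is F, ¬q is F. ✓
v: ◇p is T, ¬q is F. ✗
w: ◇p is T, ¬q is T. ✓
Satisfying worlds: {s, t, u, w}.
So ◇p → ¬q fails at the other 1 world.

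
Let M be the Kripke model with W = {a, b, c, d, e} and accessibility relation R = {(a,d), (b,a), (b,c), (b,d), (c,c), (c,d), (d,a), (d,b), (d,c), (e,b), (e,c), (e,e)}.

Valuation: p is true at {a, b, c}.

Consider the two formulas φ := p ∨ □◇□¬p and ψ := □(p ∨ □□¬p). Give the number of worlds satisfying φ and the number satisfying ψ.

3 and 1

For p ∨ □◇□¬p:
a: p is T, □◇□¬p is T. ✓
b: p is T, □◇□¬p is F. ✓
c: p is T, □◇□¬p is F. ✓
d: p is F, □◇□¬p is F. ✗
e: p is F, □◇□¬p is F. ✗
— 3 worlds.
For □(p ∨ □□¬p):
a: successors {d}; p ∨ □□¬p there: d:F. ✗
b: successors {a, c, d}; p ∨ □□¬p there: a:T, c:T, d:F. ✗
c: successors {c, d}; p ∨ □□¬p there: c:T, d:F. ✗
d: successors {a, b, c}; p ∨ □□¬p there: a:T, b:T, c:T. ✓
e: successors {b, c, e}; p ∨ □□¬p there: b:T, c:T, e:F. ✗
— 1 world.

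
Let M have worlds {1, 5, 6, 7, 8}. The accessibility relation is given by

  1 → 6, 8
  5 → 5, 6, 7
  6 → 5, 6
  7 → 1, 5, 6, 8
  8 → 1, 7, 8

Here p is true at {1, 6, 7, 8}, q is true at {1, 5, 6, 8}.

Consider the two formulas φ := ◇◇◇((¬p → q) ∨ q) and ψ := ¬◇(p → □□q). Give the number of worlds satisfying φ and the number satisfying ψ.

For ◇◇◇((¬p → q) ∨ q):
1: successors {6, 8}; ◇◇((¬p → q) ∨ q) there: 6:T, 8:T. ✓
5: successors {5, 6, 7}; ◇◇((¬p → q) ∨ q) there: 5:T, 6:T, 7:T. ✓
6: successors {5, 6}; ◇◇((¬p → q) ∨ q) there: 5:T, 6:T. ✓
7: successors {1, 5, 6, 8}; ◇◇((¬p → q) ∨ q) there: 1:T, 5:T, 6:T, 8:T. ✓
8: successors {1, 7, 8}; ◇◇((¬p → q) ∨ q) there: 1:T, 7:T, 8:T. ✓
— 5 worlds.
For ¬◇(p → □□q):
1: ◇(p → □□q) is F. ✓
5: ◇(p → □□q) is T. ✗
6: ◇(p → □□q) is T. ✗
7: ◇(p → □□q) is T. ✗
8: ◇(p → □□q) is F. ✓
— 2 worlds.

5 and 2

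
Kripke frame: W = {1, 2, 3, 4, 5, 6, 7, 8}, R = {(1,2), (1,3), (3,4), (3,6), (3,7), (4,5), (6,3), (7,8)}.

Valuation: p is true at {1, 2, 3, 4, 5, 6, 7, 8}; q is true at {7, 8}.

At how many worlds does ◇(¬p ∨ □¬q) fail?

4

1: successors {2, 3}; ¬p ∨ □¬q there: 2:T, 3:F. ✓
2: no successors, so ◇(¬p ∨ □¬q) fails. ✗
3: successors {4, 6, 7}; ¬p ∨ □¬q there: 4:T, 6:T, 7:F. ✓
4: successors {5}; ¬p ∨ □¬q there: 5:T. ✓
5: no successors, so ◇(¬p ∨ □¬q) fails. ✗
6: successors {3}; ¬p ∨ □¬q there: 3:F. ✗
7: successors {8}; ¬p ∨ □¬q there: 8:T. ✓
8: no successors, so ◇(¬p ∨ □¬q) fails. ✗
Satisfying worlds: {1, 3, 4, 7}.
So ◇(¬p ∨ □¬q) fails at the other 4 worlds.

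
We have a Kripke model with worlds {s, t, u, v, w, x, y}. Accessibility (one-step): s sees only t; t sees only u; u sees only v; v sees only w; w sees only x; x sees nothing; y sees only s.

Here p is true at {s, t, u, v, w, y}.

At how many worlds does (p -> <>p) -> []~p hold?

2

s: p -> <>p is T, []~p is F. ✗
t: p -> <>p is T, []~p is F. ✗
u: p -> <>p is T, []~p is F. ✗
v: p -> <>p is T, []~p is F. ✗
w: p -> <>p is F, []~p is T. ✓
x: p -> <>p is T, []~p is T. ✓
y: p -> <>p is T, []~p is F. ✗
Satisfying worlds: {w, x}.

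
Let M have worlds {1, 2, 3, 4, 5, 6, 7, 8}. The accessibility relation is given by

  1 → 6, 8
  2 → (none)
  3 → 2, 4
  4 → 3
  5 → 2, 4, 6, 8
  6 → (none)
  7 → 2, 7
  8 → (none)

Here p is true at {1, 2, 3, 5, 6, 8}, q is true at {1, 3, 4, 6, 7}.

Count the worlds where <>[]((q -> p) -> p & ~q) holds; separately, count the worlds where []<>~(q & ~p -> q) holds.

5 and 3

For <>[]((q -> p) -> p & ~q):
1: successors {6, 8}; []((q -> p) -> p & ~q) there: 6:T, 8:T. ✓
2: no successors, so <>[]((q -> p) -> p & ~q) fails. ✗
3: successors {2, 4}; []((q -> p) -> p & ~q) there: 2:T, 4:F. ✓
4: successors {3}; []((q -> p) -> p & ~q) there: 3:T. ✓
5: successors {2, 4, 6, 8}; []((q -> p) -> p & ~q) there: 2:T, 4:F, 6:T, 8:T. ✓
6: no successors, so <>[]((q -> p) -> p & ~q) fails. ✗
7: successors {2, 7}; []((q -> p) -> p & ~q) there: 2:T, 7:T. ✓
8: no successors, so <>[]((q -> p) -> p & ~q) fails. ✗
— 5 worlds.
For []<>~(q & ~p -> q):
1: successors {6, 8}; <>~(q & ~p -> q) there: 6:F, 8:F. ✗
2: no successors, so []<>~(q & ~p -> q) holds vacuously. ✓
3: successors {2, 4}; <>~(q & ~p -> q) there: 2:F, 4:F. ✗
4: successors {3}; <>~(q & ~p -> q) there: 3:F. ✗
5: successors {2, 4, 6, 8}; <>~(q & ~p -> q) there: 2:F, 4:F, 6:F, 8:F. ✗
6: no successors, so []<>~(q & ~p -> q) holds vacuously. ✓
7: successors {2, 7}; <>~(q & ~p -> q) there: 2:F, 7:F. ✗
8: no successors, so []<>~(q & ~p -> q) holds vacuously. ✓
— 3 worlds.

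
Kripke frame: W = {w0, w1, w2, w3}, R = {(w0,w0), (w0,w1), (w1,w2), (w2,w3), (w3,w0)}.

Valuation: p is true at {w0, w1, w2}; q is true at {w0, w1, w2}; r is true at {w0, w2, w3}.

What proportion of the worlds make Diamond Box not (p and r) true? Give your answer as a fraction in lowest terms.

1/4

w0: successors {w0, w1}; Box not (p and r) there: w0:F, w1:F. ✗
w1: successors {w2}; Box not (p and r) there: w2:T. ✓
w2: successors {w3}; Box not (p and r) there: w3:F. ✗
w3: successors {w0}; Box not (p and r) there: w0:F. ✗
That's 1 of 4 worlds, so 1/4.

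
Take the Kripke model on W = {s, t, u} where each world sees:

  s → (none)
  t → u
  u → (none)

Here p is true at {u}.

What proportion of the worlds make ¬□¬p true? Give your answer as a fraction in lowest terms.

s: □¬p is T. ✗
t: □¬p is F. ✓
u: □¬p is T. ✗
That's 1 of 3 worlds, so 1/3.

1/3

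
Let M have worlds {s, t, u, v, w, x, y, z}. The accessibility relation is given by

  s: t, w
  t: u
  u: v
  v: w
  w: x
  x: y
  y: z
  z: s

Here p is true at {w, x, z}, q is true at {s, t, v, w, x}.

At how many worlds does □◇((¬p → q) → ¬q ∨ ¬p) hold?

s: successors {t, w}; ◇((¬p → q) → ¬q ∨ ¬p) there: t:T, w:F. ✗
t: successors {u}; ◇((¬p → q) → ¬q ∨ ¬p) there: u:T. ✓
u: successors {v}; ◇((¬p → q) → ¬q ∨ ¬p) there: v:F. ✗
v: successors {w}; ◇((¬p → q) → ¬q ∨ ¬p) there: w:F. ✗
w: successors {x}; ◇((¬p → q) → ¬q ∨ ¬p) there: x:T. ✓
x: successors {y}; ◇((¬p → q) → ¬q ∨ ¬p) there: y:T. ✓
y: successors {z}; ◇((¬p → q) → ¬q ∨ ¬p) there: z:T. ✓
z: successors {s}; ◇((¬p → q) → ¬q ∨ ¬p) there: s:T. ✓
Satisfying worlds: {t, w, x, y, z}.

5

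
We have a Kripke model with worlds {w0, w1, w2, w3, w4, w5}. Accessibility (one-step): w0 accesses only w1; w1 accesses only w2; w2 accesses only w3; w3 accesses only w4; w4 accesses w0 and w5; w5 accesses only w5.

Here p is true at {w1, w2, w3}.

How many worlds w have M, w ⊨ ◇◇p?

3

w0: successors {w1}; ◇p there: w1:T. ✓
w1: successors {w2}; ◇p there: w2:T. ✓
w2: successors {w3}; ◇p there: w3:F. ✗
w3: successors {w4}; ◇p there: w4:F. ✗
w4: successors {w0, w5}; ◇p there: w0:T, w5:F. ✓
w5: successors {w5}; ◇p there: w5:F. ✗
Satisfying worlds: {w0, w1, w4}.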